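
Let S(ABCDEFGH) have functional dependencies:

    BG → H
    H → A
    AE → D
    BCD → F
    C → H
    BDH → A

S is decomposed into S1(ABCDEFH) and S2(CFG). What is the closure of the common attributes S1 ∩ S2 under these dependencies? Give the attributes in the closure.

ACFH

S1 ∩ S2 = {CF}.
C → H applies, adding H
H → A applies, adding A
Closure: {ACFH}.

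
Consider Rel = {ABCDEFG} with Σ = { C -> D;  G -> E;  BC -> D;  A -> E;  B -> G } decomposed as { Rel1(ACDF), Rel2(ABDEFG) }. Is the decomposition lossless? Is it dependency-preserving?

lossy but dependency-preserving

Lossless test: (ADF)⁺ = {ADEF}, which is a superkey of neither fragment — lossy.
Dependency preservation: BC → D is not contained in any single fragment, but the restricted closure of its left-hand side across the fragments still reaches the right-hand side; the remaining FDs each lie inside some fragment. All dependencies are preserved.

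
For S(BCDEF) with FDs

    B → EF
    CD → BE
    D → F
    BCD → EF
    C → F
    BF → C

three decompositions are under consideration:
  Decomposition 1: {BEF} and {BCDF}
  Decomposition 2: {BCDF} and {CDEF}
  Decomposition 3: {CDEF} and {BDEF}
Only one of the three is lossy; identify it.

Decomposition 3

Decomposition 1: common = {BF}, closure = {BCEF} → lossless.
Decomposition 2: common = {CDF}, closure = {BCDEF} → lossless.
Decomposition 3: common = {DEF}, closure = {DEF} → lossy.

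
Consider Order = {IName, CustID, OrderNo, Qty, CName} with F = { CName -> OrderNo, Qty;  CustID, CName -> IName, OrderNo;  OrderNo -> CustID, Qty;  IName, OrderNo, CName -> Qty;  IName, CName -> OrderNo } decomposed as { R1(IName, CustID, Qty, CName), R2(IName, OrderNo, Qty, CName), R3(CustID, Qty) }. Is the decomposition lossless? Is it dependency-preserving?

lossless but not dependency-preserving

Lossless test (chase): Rows 1 and 2 agree on CName; apply CName→OrderNo, Qty and equate their OrderNo, Qty entries. Rows 1 and 2 agree on OrderNo; apply OrderNo→CustID, Qty and equate their CustID, Qty entries. Row 1 is now all distinguished symbols — the join is lossless.
Dependency preservation: the restricted closure of {OrderNo} across the fragments never reaches {CustID, Qty}, so OrderNo → CustID, Qty cannot be enforced without a join — not preserved.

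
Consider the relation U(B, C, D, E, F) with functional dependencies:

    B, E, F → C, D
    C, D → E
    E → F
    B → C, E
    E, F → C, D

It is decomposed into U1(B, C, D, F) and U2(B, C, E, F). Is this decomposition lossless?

Yes

Common attributes: U1 ∩ U2 = {B, C, F}.
Closure of {B, C, F}: B → C, E applies, adding E; E, F → C, D applies, adding D. So (B, C, F)⁺ = {B, C, D, E, F}.
This closure contains every attribute of U1, so U1 ∩ U2 → U1. The join is lossless.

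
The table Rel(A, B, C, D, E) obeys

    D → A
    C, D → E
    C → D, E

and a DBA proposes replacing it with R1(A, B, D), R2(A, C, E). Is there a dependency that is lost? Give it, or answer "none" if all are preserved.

Check C → D, E: no single fragment contains all of {C, D, E}, and the restricted closure of {C} across the fragments never reaches {D, E}.
D → A is preserved.
C, D → E is preserved.

C → D, E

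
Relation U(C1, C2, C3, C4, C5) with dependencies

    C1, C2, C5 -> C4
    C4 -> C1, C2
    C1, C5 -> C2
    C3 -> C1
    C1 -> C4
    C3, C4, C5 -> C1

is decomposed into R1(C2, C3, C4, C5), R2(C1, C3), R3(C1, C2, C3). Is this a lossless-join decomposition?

Chase test. Columns are C1, C2, C3, C4, C5; row i has aⱼ where attribute j ∈ Ri, else bᵢⱼ.
Initial tableau (one row per fragment):
  row 1: b11 a2 a3 a4 a5
  row 2: a1 b22 a3 b24 b25
  row 3: a1 a2 a3 b34 b35
Rows 1 and 2 agree on C3; apply C3→C1 and equate their C1 entries.
Rows 1 and 2 agree on C1; apply C1→C4 and equate their C4 entries.
Rows 1 and 3 agree on C1; apply C1→C4 and equate their C4 entries.
Rows 1 and 2 agree on C4; apply C4→C1, C2 and equate their C1, C2 entries.
Row 1 is now all distinguished symbols — the join is lossless.

Yes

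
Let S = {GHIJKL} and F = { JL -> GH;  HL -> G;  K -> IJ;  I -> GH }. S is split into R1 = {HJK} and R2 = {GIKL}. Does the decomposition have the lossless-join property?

Yes

Common attributes: R1 ∩ R2 = {K}.
Closure of {K}: K → IJ applies, adding IJ; I → GH applies, adding GH. So (K)⁺ = {GHIJK}.
This closure contains every attribute of R1, so R1 ∩ R2 → R1. The join is lossless.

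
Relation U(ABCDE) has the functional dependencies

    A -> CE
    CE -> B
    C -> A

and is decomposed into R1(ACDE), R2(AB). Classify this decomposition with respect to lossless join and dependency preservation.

Lossless test: (A)⁺ = {ABCE}, which contains all of one fragment — lossless.
Dependency preservation: CE → B is not contained in any single fragment, but the restricted closure of its left-hand side across the fragments still reaches the right-hand side; the remaining FDs each lie inside some fragment. All dependencies are preserved.

lossless and dependency-preserving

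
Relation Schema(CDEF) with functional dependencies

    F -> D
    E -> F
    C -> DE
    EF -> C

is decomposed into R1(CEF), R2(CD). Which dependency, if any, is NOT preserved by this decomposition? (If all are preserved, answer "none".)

F -> D

Check F → D: no single fragment contains all of {DF}, and the restricted closure of {F} across the fragments never reaches {D}.
E → F is preserved.
C → DE is preserved.
EF → C is preserved.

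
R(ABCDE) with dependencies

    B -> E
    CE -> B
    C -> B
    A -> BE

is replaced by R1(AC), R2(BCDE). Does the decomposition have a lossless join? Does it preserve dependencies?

Lossless test: (C)⁺ = {BCE}, which is a superkey of neither fragment — lossy.
Dependency preservation: the restricted closure of {A} across the fragments never reaches {BE}, so A → BE cannot be enforced without a join — not preserved.

lossy and not dependency-preserving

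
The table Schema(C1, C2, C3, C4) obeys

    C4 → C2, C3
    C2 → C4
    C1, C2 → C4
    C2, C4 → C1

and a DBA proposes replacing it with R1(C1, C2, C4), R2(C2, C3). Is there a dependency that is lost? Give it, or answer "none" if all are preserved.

C4 → C2, C3: restricted closure across fragments reaches C2, C3.
C2 → C4 lies within R1.
C1, C2 → C4 lies within R1.
C2, C4 → C1 lies within R1.
Every dependency is enforceable on the fragments, so the decomposition is dependency-preserving.

none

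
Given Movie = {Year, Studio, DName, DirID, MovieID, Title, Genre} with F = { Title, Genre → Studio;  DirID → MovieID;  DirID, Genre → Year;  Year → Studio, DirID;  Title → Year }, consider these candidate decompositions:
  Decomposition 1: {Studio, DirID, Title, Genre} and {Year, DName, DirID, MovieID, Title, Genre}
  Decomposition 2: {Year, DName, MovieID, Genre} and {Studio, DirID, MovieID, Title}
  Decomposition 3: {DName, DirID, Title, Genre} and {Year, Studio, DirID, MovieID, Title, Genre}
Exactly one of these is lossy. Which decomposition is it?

Decomposition 1: common = {DirID, Title, Genre}, closure = {Year, Studio, DirID, MovieID, Title, Genre} → lossless.
Decomposition 2: common = {MovieID}, closure = {MovieID} → lossy.
Decomposition 3: common = {DirID, Title, Genre}, closure = {Year, Studio, DirID, MovieID, Title, Genre} → lossless.

Decomposition 2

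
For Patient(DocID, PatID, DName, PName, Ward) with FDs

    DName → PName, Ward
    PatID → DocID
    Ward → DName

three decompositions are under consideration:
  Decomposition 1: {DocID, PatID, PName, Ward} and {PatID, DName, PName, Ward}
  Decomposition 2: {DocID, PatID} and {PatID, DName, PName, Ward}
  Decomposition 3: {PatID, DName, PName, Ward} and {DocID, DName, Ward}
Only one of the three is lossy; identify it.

Decomposition 1: common = {PatID, PName, Ward}, closure = {DocID, PatID, DName, PName, Ward} → lossless.
Decomposition 2: common = {PatID}, closure = {DocID, PatID} → lossless.
Decomposition 3: common = {DName, Ward}, closure = {DName, PName, Ward} → lossy.

Decomposition 3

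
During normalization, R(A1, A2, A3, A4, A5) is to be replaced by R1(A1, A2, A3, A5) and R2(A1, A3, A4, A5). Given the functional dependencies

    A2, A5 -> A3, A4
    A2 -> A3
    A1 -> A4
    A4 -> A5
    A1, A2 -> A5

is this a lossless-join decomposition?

Yes

Common attributes: R1 ∩ R2 = {A1, A3, A5}.
Closure of {A1, A3, A5}: A1 → A4 applies, adding A4. So (A1, A3, A5)⁺ = {A1, A3, A4, A5}.
This closure contains every attribute of R2, so R1 ∩ R2 → R2. The join is lossless.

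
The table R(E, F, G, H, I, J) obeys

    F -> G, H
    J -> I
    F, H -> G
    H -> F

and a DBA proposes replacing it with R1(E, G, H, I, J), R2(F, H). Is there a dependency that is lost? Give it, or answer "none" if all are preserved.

F → G, H: restricted closure across fragments reaches G, H.
J → I lies within R1.
F, H → G: restricted closure across fragments reaches G.
H → F lies within R2.
Every dependency is enforceable on the fragments, so the decomposition is dependency-preserving.

none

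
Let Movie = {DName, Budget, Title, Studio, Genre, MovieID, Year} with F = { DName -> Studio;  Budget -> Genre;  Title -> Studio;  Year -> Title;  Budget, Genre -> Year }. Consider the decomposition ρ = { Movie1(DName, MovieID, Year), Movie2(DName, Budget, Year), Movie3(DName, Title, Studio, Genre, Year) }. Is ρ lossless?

Chase test. Columns are DName, Budget, Title, Studio, Genre, MovieID, Year; row i has aⱼ where attribute j ∈ Moviei, else bᵢⱼ.
Initial tableau (one row per fragment):
  row 1: a1 b12 b13 b14 b15 a6 a7
  row 2: a1 a2 b23 b24 b25 b26 a7
  row 3: a1 b32 a3 a4 a5 b36 a7
Rows 1 and 2 agree on DName; apply DName→Studio and equate their Studio entries.
Rows 1 and 3 agree on DName; apply DName→Studio and equate their Studio entries.
Rows 1 and 2 agree on Year; apply Year→Title and equate their Title entries.
Rows 1 and 3 agree on Year; apply Year→Title and equate their Title entries.
No row becomes fully distinguished — the join is lossy.

No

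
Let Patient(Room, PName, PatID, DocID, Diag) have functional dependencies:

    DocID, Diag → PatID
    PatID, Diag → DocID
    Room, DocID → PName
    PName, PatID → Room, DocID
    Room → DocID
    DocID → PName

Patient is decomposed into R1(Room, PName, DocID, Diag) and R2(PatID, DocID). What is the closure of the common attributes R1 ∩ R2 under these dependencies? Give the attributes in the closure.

R1 ∩ R2 = {DocID}.
DocID → PName applies, adding PName
Closure: {PName, DocID}.

PName, DocID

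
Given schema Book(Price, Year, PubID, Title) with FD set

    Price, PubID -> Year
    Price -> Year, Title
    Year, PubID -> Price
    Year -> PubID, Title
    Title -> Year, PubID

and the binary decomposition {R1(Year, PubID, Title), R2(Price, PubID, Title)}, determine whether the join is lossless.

Yes

Common attributes: R1 ∩ R2 = {PubID, Title}.
Closure of {PubID, Title}: Title → Year, PubID applies, adding Year; Year, PubID → Price applies, adding Price. So (PubID, Title)⁺ = {Price, Year, PubID, Title}.
This closure contains every attribute of R1, so R1 ∩ R2 → R1. The join is lossless.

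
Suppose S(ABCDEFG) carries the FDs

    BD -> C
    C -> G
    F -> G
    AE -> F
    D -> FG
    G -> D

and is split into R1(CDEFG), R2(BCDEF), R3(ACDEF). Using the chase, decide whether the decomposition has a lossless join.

Chase test. Columns are ABCDEFG; row i has aⱼ where attribute j ∈ Ri, else bᵢⱼ.
Initial tableau (one row per fragment):
  row 1: b11 b12 a3 a4 a5 a6 a7
  row 2: b21 a2 a3 a4 a5 a6 b27
  row 3: a1 b32 a3 a4 a5 a6 b37
Rows 1 and 2 agree on C; apply C→G and equate their G entries.
Rows 1 and 3 agree on C; apply C→G and equate their G entries.
No row becomes fully distinguished — the join is lossy.

No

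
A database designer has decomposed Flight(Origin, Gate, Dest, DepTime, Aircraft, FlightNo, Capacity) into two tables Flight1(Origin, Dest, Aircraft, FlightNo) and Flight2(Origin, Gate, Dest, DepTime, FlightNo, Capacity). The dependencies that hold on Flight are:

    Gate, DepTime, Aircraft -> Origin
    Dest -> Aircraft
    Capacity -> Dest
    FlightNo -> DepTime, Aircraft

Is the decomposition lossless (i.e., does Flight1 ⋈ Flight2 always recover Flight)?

Yes

Common attributes: Flight1 ∩ Flight2 = {Origin, Dest, FlightNo}.
Closure of {Origin, Dest, FlightNo}: Dest → Aircraft applies, adding Aircraft; FlightNo → DepTime, Aircraft applies, adding DepTime. So (Origin, Dest, FlightNo)⁺ = {Origin, Dest, DepTime, Aircraft, FlightNo}.
This closure contains every attribute of Flight1, so Flight1 ∩ Flight2 → Flight1. The join is lossless.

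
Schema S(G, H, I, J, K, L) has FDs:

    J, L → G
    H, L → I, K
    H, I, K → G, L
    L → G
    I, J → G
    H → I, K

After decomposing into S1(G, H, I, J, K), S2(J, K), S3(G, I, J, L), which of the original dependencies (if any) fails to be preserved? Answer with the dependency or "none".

H, I, K → G, L

Check H, I, K → G, L: no single fragment contains all of {G, H, I, K, L}, and the restricted closure of {H, I, K} across the fragments never reaches {G, L}.
J, L → G is preserved.
H, L → I, K is preserved.
L → G is preserved.
I, J → G is preserved.
H → I, K is preserved.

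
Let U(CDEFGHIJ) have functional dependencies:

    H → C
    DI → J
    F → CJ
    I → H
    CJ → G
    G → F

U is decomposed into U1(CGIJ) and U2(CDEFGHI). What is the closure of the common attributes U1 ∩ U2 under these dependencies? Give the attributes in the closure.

U1 ∩ U2 = {CGI}.
I → H applies, adding H
G → F applies, adding F
F → CJ applies, adding J
Closure: {CFGHIJ}.

CFGHIJ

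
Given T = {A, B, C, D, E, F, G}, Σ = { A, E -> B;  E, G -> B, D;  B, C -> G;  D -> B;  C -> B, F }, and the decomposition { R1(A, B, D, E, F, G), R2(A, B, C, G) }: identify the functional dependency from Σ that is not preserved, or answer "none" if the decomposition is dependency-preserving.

Check C → B, F: no single fragment contains all of {B, C, F}, and the restricted closure of {C} across the fragments never reaches {B, F}.
A, E → B is preserved.
E, G → B, D is preserved.
B, C → G is preserved.
D → B is preserved.

C -> B, F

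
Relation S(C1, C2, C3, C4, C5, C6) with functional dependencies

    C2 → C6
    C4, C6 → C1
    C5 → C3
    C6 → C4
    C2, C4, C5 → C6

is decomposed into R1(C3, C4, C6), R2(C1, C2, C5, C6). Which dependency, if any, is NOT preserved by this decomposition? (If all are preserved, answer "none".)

C5 → C3

Check C5 → C3: no single fragment contains all of {C3, C5}, and the restricted closure of {C5} across the fragments never reaches {C3}.
C2 → C6 is preserved.
C4, C6 → C1 is preserved.
C6 → C4 is preserved.
C2, C4, C5 → C6 is preserved.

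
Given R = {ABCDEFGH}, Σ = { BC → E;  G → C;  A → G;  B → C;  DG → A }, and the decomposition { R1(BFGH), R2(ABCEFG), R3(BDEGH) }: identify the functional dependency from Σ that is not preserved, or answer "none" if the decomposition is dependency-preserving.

DG → A

Check DG → A: no single fragment contains all of {ADG}, and the restricted closure of {DG} across the fragments never reaches {A}.
BC → E is preserved.
G → C is preserved.
A → G is preserved.
B → C is preserved.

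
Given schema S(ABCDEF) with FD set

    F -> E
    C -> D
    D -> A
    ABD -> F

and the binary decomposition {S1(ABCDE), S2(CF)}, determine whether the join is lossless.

Common attributes: S1 ∩ S2 = {C}.
Closure of {C}: C → D applies, adding D; D → A applies, adding A. So (C)⁺ = {ACD}.
The closure contains neither all of S1 = {ABCDE} nor all of S2 = {CF}, so the common attributes are not a superkey of either fragment. The join is lossy.

No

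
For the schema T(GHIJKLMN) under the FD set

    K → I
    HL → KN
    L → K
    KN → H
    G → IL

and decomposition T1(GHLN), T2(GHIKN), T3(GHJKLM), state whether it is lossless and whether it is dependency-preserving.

Lossless test (chase): Rows 2 and 3 agree on K; apply K→I and equate their I entries. Rows 1 and 3 agree on HL; apply HL→KN and equate their KN entries. Rows 1 and 2 agree on G; apply G→IL and equate their IL entries. Row 3 is now all distinguished symbols — the join is lossless.
Dependency preservation: HL → KN; G → IL are not contained in any single fragment, but the restricted closure of each left-hand side across the fragments still reaches the right-hand side; the remaining FDs each lie inside some fragment. All dependencies are preserved.

lossless and dependency-preserving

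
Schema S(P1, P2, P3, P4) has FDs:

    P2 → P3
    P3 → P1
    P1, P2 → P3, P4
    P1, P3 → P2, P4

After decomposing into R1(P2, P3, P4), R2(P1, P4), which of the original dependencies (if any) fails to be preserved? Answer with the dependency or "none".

Check P3 → P1: no single fragment contains all of {P1, P3}, and the restricted closure of {P3} across the fragments never reaches {P1}.
P2 → P3 is preserved.
P1, P2 → P3, P4 is preserved.
P1, P3 → P2, P4 is preserved.

P3 → P1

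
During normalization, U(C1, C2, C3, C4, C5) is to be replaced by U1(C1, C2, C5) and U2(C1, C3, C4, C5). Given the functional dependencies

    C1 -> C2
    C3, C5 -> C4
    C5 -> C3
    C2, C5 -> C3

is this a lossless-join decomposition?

Yes

Common attributes: U1 ∩ U2 = {C1, C5}.
Closure of {C1, C5}: C1 → C2 applies, adding C2; C5 → C3 applies, adding C3; C3, C5 → C4 applies, adding C4. So (C1, C5)⁺ = {C1, C2, C3, C4, C5}.
This closure contains every attribute of U1, so U1 ∩ U2 → U1. The join is lossless.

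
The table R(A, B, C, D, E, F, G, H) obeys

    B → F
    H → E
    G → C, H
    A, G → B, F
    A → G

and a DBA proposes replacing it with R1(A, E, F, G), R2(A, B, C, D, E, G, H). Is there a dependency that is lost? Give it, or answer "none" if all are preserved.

B → F

Check B → F: no single fragment contains all of {B, F}, and the restricted closure of {B} across the fragments never reaches {F}.
H → E is preserved.
G → C, H is preserved.
A, G → B, F is preserved.
A → G is preserved.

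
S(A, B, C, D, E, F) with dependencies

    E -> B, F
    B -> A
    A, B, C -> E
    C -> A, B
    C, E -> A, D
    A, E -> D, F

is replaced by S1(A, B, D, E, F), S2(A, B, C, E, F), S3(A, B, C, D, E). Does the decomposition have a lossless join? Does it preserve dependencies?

lossless and dependency-preserving

Lossless test (chase): Rows 1 and 3 agree on E; apply E→B, F and equate their B, F entries. Rows 2 and 3 agree on C, E; apply C, E→A, D and equate their A, D entries. Row 2 is now all distinguished symbols — the join is lossless.
Dependency preservation: every FD's attributes lie within a single fragment, so each can be enforced locally — preserved.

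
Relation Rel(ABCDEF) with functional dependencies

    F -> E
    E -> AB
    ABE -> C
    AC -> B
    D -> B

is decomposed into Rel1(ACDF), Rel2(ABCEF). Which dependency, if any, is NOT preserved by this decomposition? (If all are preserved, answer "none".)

Check D → B: no single fragment contains all of {BD}, and the restricted closure of {D} across the fragments never reaches {B}.
F → E is preserved.
E → AB is preserved.
ABE → C is preserved.
AC → B is preserved.

D -> B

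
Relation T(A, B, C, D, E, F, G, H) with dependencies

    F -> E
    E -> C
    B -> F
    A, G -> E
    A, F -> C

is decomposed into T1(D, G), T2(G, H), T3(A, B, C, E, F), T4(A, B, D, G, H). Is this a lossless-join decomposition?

Chase test. Columns are A, B, C, D, E, F, G, H; row i has aⱼ where attribute j ∈ Ti, else bᵢⱼ.
Initial tableau (one row per fragment):
  row 1: b11 b12 b13 a4 b15 b16 a7 b18
  row 2: b21 b22 b23 b24 b25 b26 a7 a8
  row 3: a1 a2 a3 b34 a5 a6 b37 b38
  row 4: a1 a2 b43 a4 b45 b46 a7 a8
Rows 3 and 4 agree on B; apply B→F and equate their F entries.
Rows 3 and 4 agree on A, F; apply A, F→C and equate their C entries.
Rows 3 and 4 agree on F; apply F→E and equate their E entries.
Row 4 is now all distinguished symbols — the join is lossless.

Yes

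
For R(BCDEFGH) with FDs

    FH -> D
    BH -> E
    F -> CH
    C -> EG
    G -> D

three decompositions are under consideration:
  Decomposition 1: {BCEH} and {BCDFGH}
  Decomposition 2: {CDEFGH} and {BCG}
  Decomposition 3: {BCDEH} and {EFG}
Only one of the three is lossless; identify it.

Decomposition 1: common = {BCH}, closure = {BCDEGH} → lossless.
Decomposition 2: common = {CG}, closure = {CDEG} → lossy.
Decomposition 3: common = {E}, closure = {E} → lossy.

Decomposition 1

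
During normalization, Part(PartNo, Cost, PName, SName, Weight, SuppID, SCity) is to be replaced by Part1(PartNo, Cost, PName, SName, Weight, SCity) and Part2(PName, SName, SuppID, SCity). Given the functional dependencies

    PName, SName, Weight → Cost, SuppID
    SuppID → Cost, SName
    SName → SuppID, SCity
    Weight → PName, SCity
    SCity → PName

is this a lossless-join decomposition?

Yes

Common attributes: Part1 ∩ Part2 = {PName, SName, SCity}.
Closure of {PName, SName, SCity}: SName → SuppID, SCity applies, adding SuppID; SuppID → Cost, SName applies, adding Cost. So (PName, SName, SCity)⁺ = {Cost, PName, SName, SuppID, SCity}.
This closure contains every attribute of Part2, so Part1 ∩ Part2 → Part2. The join is lossless.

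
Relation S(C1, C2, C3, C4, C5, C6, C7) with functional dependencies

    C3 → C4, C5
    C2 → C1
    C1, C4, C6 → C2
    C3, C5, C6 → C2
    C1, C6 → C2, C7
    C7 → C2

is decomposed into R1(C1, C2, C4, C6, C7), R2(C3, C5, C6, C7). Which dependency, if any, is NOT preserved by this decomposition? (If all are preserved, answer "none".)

C3 → C4, C5

Check C3 → C4, C5: no single fragment contains all of {C3, C4, C5}, and the restricted closure of {C3} across the fragments never reaches {C4, C5}.
C2 → C1 is preserved.
C1, C4, C6 → C2 is preserved.
C3, C5, C6 → C2 is preserved.
C1, C6 → C2, C7 is preserved.
C7 → C2 is preserved.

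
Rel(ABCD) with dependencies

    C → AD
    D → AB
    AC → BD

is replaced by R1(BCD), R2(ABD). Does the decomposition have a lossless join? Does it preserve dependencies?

lossless and dependency-preserving

Lossless test: (BD)⁺ = {ABD}, which contains all of one fragment — lossless.
Dependency preservation: C → AD; AC → BD are not contained in any single fragment, but the restricted closure of each left-hand side across the fragments still reaches the right-hand side; the remaining FDs each lie inside some fragment. All dependencies are preserved.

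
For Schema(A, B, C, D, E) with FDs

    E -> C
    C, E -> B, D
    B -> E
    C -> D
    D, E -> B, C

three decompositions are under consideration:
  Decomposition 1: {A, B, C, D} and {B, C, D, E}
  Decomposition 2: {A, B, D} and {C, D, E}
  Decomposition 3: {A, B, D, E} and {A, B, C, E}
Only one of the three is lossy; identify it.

Decomposition 2

Decomposition 1: common = {B, C, D}, closure = {B, C, D, E} → lossless.
Decomposition 2: common = {D}, closure = {D} → lossy.
Decomposition 3: common = {A, B, E}, closure = {A, B, C, D, E} → lossless.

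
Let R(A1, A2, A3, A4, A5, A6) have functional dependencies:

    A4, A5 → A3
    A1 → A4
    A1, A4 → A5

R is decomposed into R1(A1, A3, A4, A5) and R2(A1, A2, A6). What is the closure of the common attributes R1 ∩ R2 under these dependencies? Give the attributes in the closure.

A1, A3, A4, A5

R1 ∩ R2 = {A1}.
A1 → A4 applies, adding A4
A1, A4 → A5 applies, adding A5
A4, A5 → A3 applies, adding A3
Closure: {A1, A3, A4, A5}.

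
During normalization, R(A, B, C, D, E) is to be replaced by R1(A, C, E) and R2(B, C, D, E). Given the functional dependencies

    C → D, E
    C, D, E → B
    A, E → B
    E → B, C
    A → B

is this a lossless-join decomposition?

Common attributes: R1 ∩ R2 = {C, E}.
Closure of {C, E}: C → D, E applies, adding D; C, D, E → B applies, adding B. So (C, E)⁺ = {B, C, D, E}.
This closure contains every attribute of R2, so R1 ∩ R2 → R2. The join is lossless.

Yes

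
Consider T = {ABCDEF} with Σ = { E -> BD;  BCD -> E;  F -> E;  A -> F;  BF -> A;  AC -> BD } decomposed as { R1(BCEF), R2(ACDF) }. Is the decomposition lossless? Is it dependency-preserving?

Lossless test: (CF)⁺ = {ABCDEF}, which contains all of one fragment — lossless.
Dependency preservation: the restricted closure of {E} across the fragments never reaches {BD}, so E → BD cannot be enforced without a join — not preserved.

lossless but not dependency-preserving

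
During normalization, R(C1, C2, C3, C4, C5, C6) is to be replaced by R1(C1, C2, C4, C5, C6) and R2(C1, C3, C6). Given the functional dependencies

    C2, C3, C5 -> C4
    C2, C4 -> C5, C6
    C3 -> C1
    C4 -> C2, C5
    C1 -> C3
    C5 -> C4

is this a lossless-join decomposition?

Common attributes: R1 ∩ R2 = {C1, C6}.
Closure of {C1, C6}: C1 → C3 applies, adding C3. So (C1, C6)⁺ = {C1, C3, C6}.
This closure contains every attribute of R2, so R1 ∩ R2 → R2. The join is lossless.

Yes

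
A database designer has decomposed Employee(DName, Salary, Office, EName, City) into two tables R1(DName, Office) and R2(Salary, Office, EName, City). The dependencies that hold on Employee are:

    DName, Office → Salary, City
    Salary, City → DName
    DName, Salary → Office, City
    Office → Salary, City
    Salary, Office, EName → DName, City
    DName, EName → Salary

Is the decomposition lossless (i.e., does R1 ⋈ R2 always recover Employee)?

Yes

Common attributes: R1 ∩ R2 = {Office}.
Closure of {Office}: Office → Salary, City applies, adding Salary, City; Salary, City → DName applies, adding DName. So (Office)⁺ = {DName, Salary, Office, City}.
This closure contains every attribute of R1, so R1 ∩ R2 → R1. The join is lossless.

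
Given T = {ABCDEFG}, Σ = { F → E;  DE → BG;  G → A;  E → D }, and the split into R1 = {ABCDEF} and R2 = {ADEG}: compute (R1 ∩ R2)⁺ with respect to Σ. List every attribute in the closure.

R1 ∩ R2 = {ADE}.
DE → BG applies, adding BG
Closure: {ABDEG}.

ABDEG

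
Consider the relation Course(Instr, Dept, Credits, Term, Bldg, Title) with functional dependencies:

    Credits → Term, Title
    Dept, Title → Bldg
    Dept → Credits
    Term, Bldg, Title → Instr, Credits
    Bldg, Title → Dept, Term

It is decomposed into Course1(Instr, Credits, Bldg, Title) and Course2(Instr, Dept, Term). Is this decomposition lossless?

Common attributes: Course1 ∩ Course2 = {Instr}.
No dependency enlarges {Instr}, so (Instr)⁺ = {Instr}.
The closure contains neither all of Course1 = {Instr, Credits, Bldg, Title} nor all of Course2 = {Instr, Dept, Term}, so the common attributes are not a superkey of either fragment. The join is lossy.

No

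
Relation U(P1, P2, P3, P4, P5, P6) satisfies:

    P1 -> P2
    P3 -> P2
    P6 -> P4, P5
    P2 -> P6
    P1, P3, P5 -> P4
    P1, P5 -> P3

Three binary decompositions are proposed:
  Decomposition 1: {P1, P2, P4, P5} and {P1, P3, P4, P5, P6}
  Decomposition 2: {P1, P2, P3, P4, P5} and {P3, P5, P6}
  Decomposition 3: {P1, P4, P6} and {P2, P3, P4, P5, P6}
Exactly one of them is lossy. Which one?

Decomposition 1: common = {P1, P4, P5}, closure = {P1, P2, P3, P4, P5, P6} → lossless.
Decomposition 2: common = {P3, P5}, closure = {P2, P3, P4, P5, P6} → lossless.
Decomposition 3: common = {P4, P6}, closure = {P4, P5, P6} → lossy.

Decomposition 3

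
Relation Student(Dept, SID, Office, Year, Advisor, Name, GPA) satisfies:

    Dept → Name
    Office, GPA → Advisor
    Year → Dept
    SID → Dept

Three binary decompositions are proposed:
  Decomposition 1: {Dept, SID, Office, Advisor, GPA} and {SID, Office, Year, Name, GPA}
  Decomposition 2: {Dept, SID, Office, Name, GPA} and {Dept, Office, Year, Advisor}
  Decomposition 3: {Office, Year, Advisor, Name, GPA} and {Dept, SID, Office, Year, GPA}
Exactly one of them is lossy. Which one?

Decomposition 1: common = {SID, Office, GPA}, closure = {Dept, SID, Office, Advisor, Name, GPA} → lossless.
Decomposition 2: common = {Dept, Office}, closure = {Dept, Office, Name} → lossy.
Decomposition 3: common = {Office, Year, GPA}, closure = {Dept, Office, Year, Advisor, Name, GPA} → lossless.

Decomposition 2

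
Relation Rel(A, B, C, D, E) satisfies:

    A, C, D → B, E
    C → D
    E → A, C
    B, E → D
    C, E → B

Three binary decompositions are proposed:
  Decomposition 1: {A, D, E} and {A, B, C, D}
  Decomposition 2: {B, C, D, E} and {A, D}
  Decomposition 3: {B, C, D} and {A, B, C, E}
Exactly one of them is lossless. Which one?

Decomposition 3

Decomposition 1: common = {A, D}, closure = {A, D} → lossy.
Decomposition 2: common = {D}, closure = {D} → lossy.
Decomposition 3: common = {B, C}, closure = {B, C, D} → lossless.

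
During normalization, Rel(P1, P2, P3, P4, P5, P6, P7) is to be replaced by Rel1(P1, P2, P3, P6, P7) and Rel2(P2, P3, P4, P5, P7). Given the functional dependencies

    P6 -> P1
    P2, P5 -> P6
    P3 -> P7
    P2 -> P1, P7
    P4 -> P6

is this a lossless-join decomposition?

Common attributes: Rel1 ∩ Rel2 = {P2, P3, P7}.
Closure of {P2, P3, P7}: P2 → P1, P7 applies, adding P1. So (P2, P3, P7)⁺ = {P1, P2, P3, P7}.
The closure contains neither all of Rel1 = {P1, P2, P3, P6, P7} nor all of Rel2 = {P2, P3, P4, P5, P7}, so the common attributes are not a superkey of either fragment. The join is lossy.

No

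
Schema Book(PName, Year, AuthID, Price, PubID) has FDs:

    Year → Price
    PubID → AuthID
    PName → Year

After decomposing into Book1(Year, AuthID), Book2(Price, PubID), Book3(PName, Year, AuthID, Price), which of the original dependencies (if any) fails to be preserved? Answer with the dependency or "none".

Check PubID → AuthID: no single fragment contains all of {AuthID, PubID}, and the restricted closure of {PubID} across the fragments never reaches {AuthID}.
Year → Price is preserved.
PName → Year is preserved.

PubID → AuthID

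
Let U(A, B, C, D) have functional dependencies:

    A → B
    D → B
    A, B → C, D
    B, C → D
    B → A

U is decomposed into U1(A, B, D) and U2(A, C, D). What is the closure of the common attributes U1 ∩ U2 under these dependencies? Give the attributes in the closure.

A, B, C, D

U1 ∩ U2 = {A, D}.
A → B applies, adding B
A, B → C, D applies, adding C
Closure: {A, B, C, D}.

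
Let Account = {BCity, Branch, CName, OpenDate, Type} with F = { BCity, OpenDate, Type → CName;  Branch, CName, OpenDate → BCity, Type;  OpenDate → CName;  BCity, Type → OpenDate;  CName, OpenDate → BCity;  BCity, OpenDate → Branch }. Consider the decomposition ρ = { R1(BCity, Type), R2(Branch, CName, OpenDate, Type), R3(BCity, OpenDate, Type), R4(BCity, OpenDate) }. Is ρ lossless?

Yes

Chase test. Columns are BCity, Branch, CName, OpenDate, Type; row i has aⱼ where attribute j ∈ Ri, else bᵢⱼ.
Initial tableau (one row per fragment):
  row 1: a1 b12 b13 b14 a5
  row 2: b21 a2 a3 a4 a5
  row 3: a1 b32 b33 a4 a5
  row 4: a1 b42 b43 a4 b45
Rows 2 and 3 agree on OpenDate; apply OpenDate→CName and equate their CName entries.
Rows 2 and 4 agree on OpenDate; apply OpenDate→CName and equate their CName entries.
Rows 1 and 3 agree on BCity, Type; apply BCity, Type→OpenDate and equate their OpenDate entries.
Rows 2 and 3 agree on CName, OpenDate; apply CName, OpenDate→BCity and equate their BCity entries.
Rows 1 and 2 agree on BCity, OpenDate; apply BCity, OpenDate→Branch and equate their Branch entries.
Rows 1 and 3 agree on BCity, OpenDate; apply BCity, OpenDate→Branch and equate their Branch entries.
Rows 1 and 4 agree on BCity, OpenDate; apply BCity, OpenDate→Branch and equate their Branch entries.
Rows 1 and 2 agree on BCity, OpenDate, Type; apply BCity, OpenDate, Type→CName and equate their CName entries.
Rows 1 and 4 agree on Branch, CName, OpenDate; apply Branch, CName, OpenDate→BCity, Type and equate their BCity, Type entries.
Row 1 is now all distinguished symbols — the join is lossless.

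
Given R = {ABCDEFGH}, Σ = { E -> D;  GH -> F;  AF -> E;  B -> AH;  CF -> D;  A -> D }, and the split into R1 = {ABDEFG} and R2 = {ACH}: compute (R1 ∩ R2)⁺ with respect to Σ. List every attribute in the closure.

AD

R1 ∩ R2 = {A}.
A → D applies, adding D
Closure: {AD}.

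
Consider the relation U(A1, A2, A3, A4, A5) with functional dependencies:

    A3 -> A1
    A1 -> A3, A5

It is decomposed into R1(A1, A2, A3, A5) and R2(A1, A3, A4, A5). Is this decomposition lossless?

Common attributes: R1 ∩ R2 = {A1, A3, A5}.
No dependency enlarges {A1, A3, A5}, so (A1, A3, A5)⁺ = {A1, A3, A5}.
The closure contains neither all of R1 = {A1, A2, A3, A5} nor all of R2 = {A1, A3, A4, A5}, so the common attributes are not a superkey of either fragment. The join is lossy.

No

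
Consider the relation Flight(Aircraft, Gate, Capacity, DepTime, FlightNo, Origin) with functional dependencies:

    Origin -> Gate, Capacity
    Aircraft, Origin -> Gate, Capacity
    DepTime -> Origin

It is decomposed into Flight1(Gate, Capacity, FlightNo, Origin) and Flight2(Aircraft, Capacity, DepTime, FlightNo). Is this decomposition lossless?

Common attributes: Flight1 ∩ Flight2 = {Capacity, FlightNo}.
No dependency enlarges {Capacity, FlightNo}, so (Capacity, FlightNo)⁺ = {Capacity, FlightNo}.
The closure contains neither all of Flight1 = {Gate, Capacity, FlightNo, Origin} nor all of Flight2 = {Aircraft, Capacity, DepTime, FlightNo}, so the common attributes are not a superkey of either fragment. The join is lossy.

No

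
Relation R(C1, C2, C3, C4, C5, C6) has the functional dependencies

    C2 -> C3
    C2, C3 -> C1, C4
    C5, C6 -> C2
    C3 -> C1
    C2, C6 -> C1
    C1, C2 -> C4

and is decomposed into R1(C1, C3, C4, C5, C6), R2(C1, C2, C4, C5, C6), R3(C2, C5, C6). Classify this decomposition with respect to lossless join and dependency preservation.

Lossless test (chase): Rows 2 and 3 agree on C2; apply C2→C3 and equate their C3 entries. Rows 2 and 3 agree on C2, C3; apply C2, C3→C1, C4 and equate their C1, C4 entries. Rows 1 and 2 agree on C5, C6; apply C5, C6→C2 and equate their C2 entries. Rows 1 and 2 agree on C2; apply C2→C3 and equate their C3 entries. Row 1 is now all distinguished symbols — the join is lossless.
Dependency preservation: the restricted closure of {C2} across the fragments never reaches {C3}, so C2 → C3 cannot be enforced without a join — not preserved.

lossless but not dependency-preserving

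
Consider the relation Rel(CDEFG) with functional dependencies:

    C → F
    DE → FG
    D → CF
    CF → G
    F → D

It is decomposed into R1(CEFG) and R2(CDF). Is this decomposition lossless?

Yes

Common attributes: R1 ∩ R2 = {CF}.
Closure of {CF}: CF → G applies, adding G; F → D applies, adding D. So (CF)⁺ = {CDFG}.
This closure contains every attribute of R2, so R1 ∩ R2 → R2. The join is lossless.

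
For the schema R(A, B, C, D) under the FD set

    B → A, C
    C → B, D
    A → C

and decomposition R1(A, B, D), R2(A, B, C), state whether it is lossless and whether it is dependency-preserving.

Lossless test: (A, B)⁺ = {A, B, C, D}, which contains all of one fragment — lossless.
Dependency preservation: C → B, D is not contained in any single fragment, but the restricted closure of its left-hand side across the fragments still reaches the right-hand side; the remaining FDs each lie inside some fragment. All dependencies are preserved.

lossless and dependency-preserving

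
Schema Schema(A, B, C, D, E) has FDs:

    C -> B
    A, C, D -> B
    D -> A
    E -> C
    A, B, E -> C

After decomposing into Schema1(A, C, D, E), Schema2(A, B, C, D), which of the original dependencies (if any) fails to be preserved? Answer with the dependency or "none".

C → B lies within Schema2.
A, C, D → B lies within Schema2.
D → A lies within Schema1.
E → C lies within Schema1.
A, B, E → C: restricted closure across fragments reaches C.
Every dependency is enforceable on the fragments, so the decomposition is dependency-preserving.

none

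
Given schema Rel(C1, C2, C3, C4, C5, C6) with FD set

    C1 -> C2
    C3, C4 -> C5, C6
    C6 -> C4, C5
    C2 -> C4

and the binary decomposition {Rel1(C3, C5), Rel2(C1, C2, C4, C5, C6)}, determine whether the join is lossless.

Common attributes: Rel1 ∩ Rel2 = {C5}.
No dependency enlarges {C5}, so (C5)⁺ = {C5}.
The closure contains neither all of Rel1 = {C3, C5} nor all of Rel2 = {C1, C2, C4, C5, C6}, so the common attributes are not a superkey of either fragment. The join is lossy.

No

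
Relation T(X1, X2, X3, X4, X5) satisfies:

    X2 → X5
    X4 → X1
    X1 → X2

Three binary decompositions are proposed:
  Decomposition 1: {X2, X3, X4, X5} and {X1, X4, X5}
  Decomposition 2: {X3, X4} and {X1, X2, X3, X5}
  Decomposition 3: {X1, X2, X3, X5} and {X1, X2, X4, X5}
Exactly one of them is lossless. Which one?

Decomposition 1: common = {X4, X5}, closure = {X1, X2, X4, X5} → lossless.
Decomposition 2: common = {X3}, closure = {X3} → lossy.
Decomposition 3: common = {X1, X2, X5}, closure = {X1, X2, X5} → lossy.

Decomposition 1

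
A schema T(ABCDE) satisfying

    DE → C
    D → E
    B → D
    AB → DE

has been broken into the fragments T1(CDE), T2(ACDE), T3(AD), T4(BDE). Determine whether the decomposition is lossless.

No

Chase test. Columns are ABCDE; row i has aⱼ where attribute j ∈ Ti, else bᵢⱼ.
Initial tableau (one row per fragment):
  row 1: b11 b12 a3 a4 a5
  row 2: a1 b22 a3 a4 a5
  row 3: a1 b32 b33 a4 b35
  row 4: b41 a2 b43 a4 a5
Rows 1 and 4 agree on DE; apply DE→C and equate their C entries.
Rows 1 and 3 agree on D; apply D→E and equate their E entries.
Rows 1 and 3 agree on DE; apply DE→C and equate their C entries.
No row becomes fully distinguished — the join is lossy.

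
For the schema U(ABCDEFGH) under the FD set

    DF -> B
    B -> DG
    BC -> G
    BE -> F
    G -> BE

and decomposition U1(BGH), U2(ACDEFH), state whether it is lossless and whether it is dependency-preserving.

lossy and not dependency-preserving

Lossless test: (H)⁺ = {H}, which is a superkey of neither fragment — lossy.
Dependency preservation: the restricted closure of {DF} across the fragments never reaches {B}, so DF → B cannot be enforced without a join — not preserved.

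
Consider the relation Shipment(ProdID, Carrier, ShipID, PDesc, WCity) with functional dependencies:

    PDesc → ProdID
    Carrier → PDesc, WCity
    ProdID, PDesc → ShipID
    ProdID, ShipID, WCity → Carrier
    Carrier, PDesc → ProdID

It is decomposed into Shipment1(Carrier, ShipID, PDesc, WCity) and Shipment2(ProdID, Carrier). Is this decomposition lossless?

Common attributes: Shipment1 ∩ Shipment2 = {Carrier}.
Closure of {Carrier}: Carrier → PDesc, WCity applies, adding PDesc, WCity; Carrier, PDesc → ProdID applies, adding ProdID; ProdID, PDesc → ShipID applies, adding ShipID. So (Carrier)⁺ = {ProdID, Carrier, ShipID, PDesc, WCity}.
This closure contains every attribute of Shipment1, so Shipment1 ∩ Shipment2 → Shipment1. The join is lossless.

Yes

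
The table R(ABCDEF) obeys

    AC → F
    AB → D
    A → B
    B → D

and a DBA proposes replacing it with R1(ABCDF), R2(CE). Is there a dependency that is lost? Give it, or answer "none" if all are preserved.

none

AC → F lies within R1.
AB → D lies within R1.
A → B lies within R1.
B → D lies within R1.
Every dependency is enforceable on the fragments, so the decomposition is dependency-preserving.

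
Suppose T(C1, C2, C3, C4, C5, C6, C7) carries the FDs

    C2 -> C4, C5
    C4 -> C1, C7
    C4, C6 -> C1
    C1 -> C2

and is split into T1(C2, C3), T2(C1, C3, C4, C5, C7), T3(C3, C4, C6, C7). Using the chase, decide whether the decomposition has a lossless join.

Chase test. Columns are C1, C2, C3, C4, C5, C6, C7; row i has aⱼ where attribute j ∈ Ti, else bᵢⱼ.
Initial tableau (one row per fragment):
  row 1: b11 a2 a3 b14 b15 b16 b17
  row 2: a1 b22 a3 a4 a5 b26 a7
  row 3: b31 b32 a3 a4 b35 a6 a7
Rows 2 and 3 agree on C4; apply C4→C1, C7 and equate their C1, C7 entries.
Rows 2 and 3 agree on C1; apply C1→C2 and equate their C2 entries.
Rows 2 and 3 agree on C2; apply C2→C4, C5 and equate their C4, C5 entries.
No row becomes fully distinguished — the join is lossy.

No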